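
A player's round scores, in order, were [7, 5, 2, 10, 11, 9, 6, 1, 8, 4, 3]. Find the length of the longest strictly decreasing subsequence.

5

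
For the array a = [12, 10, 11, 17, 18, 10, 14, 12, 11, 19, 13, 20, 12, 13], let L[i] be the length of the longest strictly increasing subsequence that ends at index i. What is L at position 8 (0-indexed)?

2

dp[i] = 1 + max{dp[j] : j<i, a[j]<a[i]} (or 1 if no such j):
i:      0  1  2  3  4  5  6  7  8  9 10 11 12 13
a[i]:  12 10 11 17 18 10 14 12 11 19 13 20 12 13
dp:     1  1  2  3  4  1  3  3  2  5  4  6  3  4
At index 8 the value is 2.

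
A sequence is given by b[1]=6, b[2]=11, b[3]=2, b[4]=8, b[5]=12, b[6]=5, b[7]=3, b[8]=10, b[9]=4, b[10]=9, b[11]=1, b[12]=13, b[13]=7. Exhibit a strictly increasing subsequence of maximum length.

Patience tails give the LIS length; then backtrack through the dp parents:
6 → extends → [6]
11 → extends → [6, 11]
2 → replaces 6 → [2, 11]
8 → replaces 11 → [2, 8]
12 → extends → [2, 8, 12]
5 → replaces 8 → [2, 5, 12]
3 → replaces 5 → [2, 3, 12]
10 → replaces 12 → [2, 3, 10]
4 → replaces 10 → [2, 3, 4]
9 → extends → [2, 3, 4, 9]
1 → replaces 2 → [1, 3, 4, 9]
13 → extends → [1, 3, 4, 9, 13]
7 → replaces 9 → [1, 3, 4, 7, 13]
Length 5; one witness is 2, 3, 4, 9, 13.

2, 3, 4, 9, 13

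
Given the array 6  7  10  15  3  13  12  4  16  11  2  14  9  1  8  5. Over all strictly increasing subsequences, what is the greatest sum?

Let S[i] be the best sum of a strictly increasing subsequence ending at i:
i:      1  2  3  4  5  6  7  8  9 10 11 12 13 14 15 16
a[i]:   6  7 10 15  3 13 12  4 16 11  2 14  9  1  8  5
S:      6 13 23 38  3 36 35  7 54 34  2 50 22  1 21 12
Maximum is 54 (e.g. 6 + 7 + 10 + 15 + 16).

54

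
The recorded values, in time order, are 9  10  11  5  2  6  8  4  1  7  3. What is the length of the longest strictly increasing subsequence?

3

Track the smallest tail for each achievable length (strict):
9 → extends → [9]
10 → extends → [9, 10]
11 → extends → [9, 10, 11]
5 → replaces 9 → [5, 10, 11]
2 → replaces 5 → [2, 10, 11]
6 → replaces 10 → [2, 6, 11]
8 → replaces 11 → [2, 6, 8]
4 → replaces 6 → [2, 4, 8]
1 → replaces 2 → [1, 4, 8]
7 → replaces 8 → [1, 4, 7]
3 → replaces 4 → [1, 3, 7]
Three tails, so the longest strictly increasing subsequence has length 3 (e.g. 9, 10, 11).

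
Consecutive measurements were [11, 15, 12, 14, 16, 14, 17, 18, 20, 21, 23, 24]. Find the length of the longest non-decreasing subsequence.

Let dp[i] be the length of the longest such subsequence ending at index i:
i:      1  2  3  4  5  6  7  8  9 10 11 12
a[i]:  11 15 12 14 16 14 17 18 20 21 23 24
dp:     1  2  2  3  4  4  5  6  7  8  9 10
Maximum dp value is 10.

10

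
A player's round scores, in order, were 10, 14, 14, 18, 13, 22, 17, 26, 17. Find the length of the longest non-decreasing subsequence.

6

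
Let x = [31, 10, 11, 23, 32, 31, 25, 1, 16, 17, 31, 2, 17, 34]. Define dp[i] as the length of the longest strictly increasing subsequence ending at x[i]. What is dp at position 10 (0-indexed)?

5

dp[i] = 1 + max{dp[j] : j<i, x[j]<x[i]} (or 1 if no such j):
i:      0  1  2  3  4  5  6  7  8  9 10 11 12 13
x[i]:  31 10 11 23 32 31 25  1 16 17 31  2 17 34
dp:     1  1  2  3  4  4  4  1  3  4  5  2  4  6
At index 10 the value is 5.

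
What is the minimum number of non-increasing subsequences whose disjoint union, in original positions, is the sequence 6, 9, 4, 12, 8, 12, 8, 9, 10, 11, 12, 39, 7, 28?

The minimum number of non-increasing subsequences covering a sequence equals the length of its longest strictly increasing subsequence.
LIS length is 7 (e.g. 6, 8, 9, 10, 11, 12, 39), so 7 piles are needed.

7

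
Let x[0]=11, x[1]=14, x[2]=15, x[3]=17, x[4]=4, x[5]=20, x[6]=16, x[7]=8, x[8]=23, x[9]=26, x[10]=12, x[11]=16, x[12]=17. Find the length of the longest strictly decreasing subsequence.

Negate each value so 'decreasing' becomes 'increasing', then run patience tails on the negated sequence:
-11 → extends → [-11]
-14 → replaces -11 → [-14]
-15 → replaces -14 → [-15]
-17 → replaces -15 → [-17]
-4 → extends → [-17, -4]
-20 → replaces -17 → [-20, -4]
-16 → replaces -4 → [-20, -16]
-8 → extends → [-20, -16, -8]
-23 → replaces -20 → [-23, -16, -8]
-26 → replaces -23 → [-26, -16, -8]
-12 → replaces -8 → [-26, -16, -12]
-16 → already a tail → [-26, -16, -12]
-17 → replaces -16 → [-26, -17, -12]
Three tails, so the longest strictly decreasing subsequence of the original has length 3.

3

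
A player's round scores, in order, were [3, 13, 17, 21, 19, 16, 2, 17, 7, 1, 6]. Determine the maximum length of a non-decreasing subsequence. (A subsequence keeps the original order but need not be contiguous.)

4

Track the smallest tail for each achievable length (allowing ties):
3 → extends → [3]
13 → extends → [3, 13]
17 → extends → [3, 13, 17]
21 → extends → [3, 13, 17, 21]
19 → replaces 21 → [3, 13, 17, 19]
16 → replaces 17 → [3, 13, 16, 19]
2 → replaces 3 → [2, 13, 16, 19]
17 → replaces 19 → [2, 13, 16, 17]
7 → replaces 13 → [2, 7, 16, 17]
1 → replaces 2 → [1, 7, 16, 17]
6 → replaces 7 → [1, 6, 16, 17]
Four tails, so the longest non-decreasing subsequence has length 4 (e.g. 3, 13, 17, 21).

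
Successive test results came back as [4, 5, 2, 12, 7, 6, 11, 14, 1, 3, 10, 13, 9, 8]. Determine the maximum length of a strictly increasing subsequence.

5

Track the smallest tail for each achievable length (strict):
4 → extends → [4]
5 → extends → [4, 5]
2 → replaces 4 → [2, 5]
12 → extends → [2, 5, 12]
7 → replaces 12 → [2, 5, 7]
6 → replaces 7 → [2, 5, 6]
11 → extends → [2, 5, 6, 11]
14 → extends → [2, 5, 6, 11, 14]
1 → replaces 2 → [1, 5, 6, 11, 14]
3 → replaces 5 → [1, 3, 6, 11, 14]
10 → replaces 11 → [1, 3, 6, 10, 14]
13 → replaces 14 → [1, 3, 6, 10, 13]
9 → replaces 10 → [1, 3, 6, 9, 13]
8 → replaces 9 → [1, 3, 6, 8, 13]
Five tails, so the longest strictly increasing subsequence has length 5 (e.g. 4, 5, 7, 11, 14).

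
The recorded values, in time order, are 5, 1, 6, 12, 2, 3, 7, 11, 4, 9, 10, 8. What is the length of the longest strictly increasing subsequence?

6

Let dp[i] be the length of the longest such subsequence ending at index i:
i:      1  2  3  4  5  6  7  8  9 10 11 12
a[i]:   5  1  6 12  2  3  7 11  4  9 10  8
dp:     1  1  2  3  2  3  4  5  4  5  6  5
Maximum dp value is 6.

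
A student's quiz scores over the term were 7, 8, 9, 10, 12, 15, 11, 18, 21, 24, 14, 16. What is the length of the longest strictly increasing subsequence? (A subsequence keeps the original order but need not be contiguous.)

Track the smallest tail for each achievable length (strict):
7 → extends → [7]
8 → extends → [7, 8]
9 → extends → [7, 8, 9]
10 → extends → [7, 8, 9, 10]
12 → extends → [7, 8, 9, 10, 12]
15 → extends → [7, 8, 9, 10, 12, 15]
11 → replaces 12 → [7, 8, 9, 10, 11, 15]
18 → extends → [7, 8, 9, 10, 11, 15, 18]
21 → extends → [7, 8, 9, 10, 11, 15, 18, 21]
24 → extends → [7, 8, 9, 10, 11, 15, 18, 21, 24]
14 → replaces 15 → [7, 8, 9, 10, 11, 14, 18, 21, 24]
16 → replaces 18 → [7, 8, 9, 10, 11, 14, 16, 21, 24]
Nine tails, so the longest strictly increasing subsequence has length 9 (e.g. 7, 8, 9, 10, 12, 15, 18, 21, 24).

9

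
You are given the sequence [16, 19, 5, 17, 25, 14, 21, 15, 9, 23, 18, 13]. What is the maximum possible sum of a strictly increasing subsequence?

79

Let S[i] be the best sum of a strictly increasing subsequence ending at i:
i:      1  2  3  4  5  6  7  8  9 10 11 12
a[i]:  16 19  5 17 25 14 21 15  9 23 18 13
S:     16 35  5 33 60 19 56 34 14 79 52 27
Maximum is 79 (e.g. 16 + 19 + 21 + 23).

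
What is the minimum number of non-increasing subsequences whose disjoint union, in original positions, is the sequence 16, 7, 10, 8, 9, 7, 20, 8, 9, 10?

Place each on the leftmost legal pile:
16 → new pile 1 (tops now [16])
7 → pile 1 (tops now [7])
10 → new pile 2 (tops now [7, 10])
8 → pile 2 (tops now [7, 8])
9 → new pile 3 (tops now [7, 8, 9])
7 → pile 1 (tops now [7, 8, 9])
20 → new pile 4 (tops now [7, 8, 9, 20])
8 → pile 2 (tops now [7, 8, 9, 20])
9 → pile 3 (tops now [7, 8, 9, 20])
10 → pile 4 (tops now [7, 8, 9, 10])
Four piles.

4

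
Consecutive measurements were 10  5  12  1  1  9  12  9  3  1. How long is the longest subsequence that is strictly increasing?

3

Track the smallest tail for each achievable length (strict):
10 → extends → [10]
5 → replaces 10 → [5]
12 → extends → [5, 12]
1 → replaces 5 → [1, 12]
1 → already a tail → [1, 12]
9 → replaces 12 → [1, 9]
12 → extends → [1, 9, 12]
9 → already a tail → [1, 9, 12]
3 → replaces 9 → [1, 3, 12]
1 → already a tail → [1, 3, 12]
Three tails, so the longest strictly increasing subsequence has length 3 (e.g. 5, 9, 12).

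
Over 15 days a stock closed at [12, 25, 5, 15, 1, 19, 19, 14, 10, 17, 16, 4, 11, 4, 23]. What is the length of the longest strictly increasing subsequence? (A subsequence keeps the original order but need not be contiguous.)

4

Track the smallest tail for each achievable length (strict):
12 → extends → [12]
25 → extends → [12, 25]
5 → replaces 12 → [5, 25]
15 → replaces 25 → [5, 15]
1 → replaces 5 → [1, 15]
19 → extends → [1, 15, 19]
19 → already a tail → [1, 15, 19]
14 → replaces 15 → [1, 14, 19]
10 → replaces 14 → [1, 10, 19]
17 → replaces 19 → [1, 10, 17]
16 → replaces 17 → [1, 10, 16]
4 → replaces 10 → [1, 4, 16]
11 → replaces 16 → [1, 4, 11]
4 → already a tail → [1, 4, 11]
23 → extends → [1, 4, 11, 23]
Four tails, so the longest strictly increasing subsequence has length 4 (e.g. 12, 15, 19, 23).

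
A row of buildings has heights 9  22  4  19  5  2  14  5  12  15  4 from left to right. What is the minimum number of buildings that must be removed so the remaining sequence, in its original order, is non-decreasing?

Fewest deletions = n − (longest non-decreasing subsequence).
Patience tails:
9 → extends → [9]
22 → extends → [9, 22]
4 → replaces 9 → [4, 22]
19 → replaces 22 → [4, 19]
5 → replaces 19 → [4, 5]
2 → replaces 4 → [2, 5]
14 → extends → [2, 5, 14]
5 → replaces 14 → [2, 5, 5]
12 → extends → [2, 5, 5, 12]
15 → extends → [2, 5, 5, 12, 15]
4 → replaces 5 → [2, 4, 5, 12, 15]
Longest non-decreasing subsequence has length 5, so deletions = 11 − 5 = 6.

6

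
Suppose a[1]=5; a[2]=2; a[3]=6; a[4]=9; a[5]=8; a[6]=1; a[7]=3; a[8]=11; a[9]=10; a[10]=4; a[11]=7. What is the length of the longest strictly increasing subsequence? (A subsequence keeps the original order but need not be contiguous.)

Track the smallest tail for each achievable length (strict):
5 → extends → [5]
2 → replaces 5 → [2]
6 → extends → [2, 6]
9 → extends → [2, 6, 9]
8 → replaces 9 → [2, 6, 8]
1 → replaces 2 → [1, 6, 8]
3 → replaces 6 → [1, 3, 8]
11 → extends → [1, 3, 8, 11]
10 → replaces 11 → [1, 3, 8, 10]
4 → replaces 8 → [1, 3, 4, 10]
7 → replaces 10 → [1, 3, 4, 7]
Four tails, so the longest strictly increasing subsequence has length 4 (e.g. 5, 6, 9, 11).

4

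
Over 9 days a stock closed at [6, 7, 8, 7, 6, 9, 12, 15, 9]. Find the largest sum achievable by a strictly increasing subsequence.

57

Let S[i] be the best sum of a strictly increasing subsequence ending at i:
i:      1  2  3  4  5  6  7  8  9
a[i]:   6  7  8  7  6  9 12 15  9
S:      6 13 21 13  6 30 42 57 30
Maximum is 57 (e.g. 6 + 7 + 8 + 9 + 12 + 15).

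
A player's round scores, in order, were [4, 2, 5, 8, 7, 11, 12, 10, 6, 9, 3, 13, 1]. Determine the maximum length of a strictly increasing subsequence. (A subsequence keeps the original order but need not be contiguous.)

Track the smallest tail for each achievable length (strict):
4 → extends → [4]
2 → replaces 4 → [2]
5 → extends → [2, 5]
8 → extends → [2, 5, 8]
7 → replaces 8 → [2, 5, 7]
11 → extends → [2, 5, 7, 11]
12 → extends → [2, 5, 7, 11, 12]
10 → replaces 11 → [2, 5, 7, 10, 12]
6 → replaces 7 → [2, 5, 6, 10, 12]
9 → replaces 10 → [2, 5, 6, 9, 12]
3 → replaces 5 → [2, 3, 6, 9, 12]
13 → extends → [2, 3, 6, 9, 12, 13]
1 → replaces 2 → [1, 3, 6, 9, 12, 13]
Six tails, so the longest strictly increasing subsequence has length 6 (e.g. 4, 5, 8, 11, 12, 13).

6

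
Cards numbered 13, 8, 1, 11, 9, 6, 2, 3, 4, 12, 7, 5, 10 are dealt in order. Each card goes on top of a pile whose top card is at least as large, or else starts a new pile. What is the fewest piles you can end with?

Place each on the leftmost legal pile:
13 → new pile 1 (tops now [13])
8 → pile 1 (tops now [8])
1 → pile 1 (tops now [1])
11 → new pile 2 (tops now [1, 11])
9 → pile 2 (tops now [1, 9])
6 → pile 2 (tops now [1, 6])
2 → pile 2 (tops now [1, 2])
3 → new pile 3 (tops now [1, 2, 3])
4 → new pile 4 (tops now [1, 2, 3, 4])
12 → new pile 5 (tops now [1, 2, 3, 4, 12])
7 → pile 5 (tops now [1, 2, 3, 4, 7])
5 → pile 5 (tops now [1, 2, 3, 4, 5])
10 → new pile 6 (tops now [1, 2, 3, 4, 5, 10])
Six piles.

6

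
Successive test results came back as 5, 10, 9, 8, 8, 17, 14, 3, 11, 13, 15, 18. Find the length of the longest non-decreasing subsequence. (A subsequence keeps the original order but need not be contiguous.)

Track the smallest tail for each achievable length (allowing ties):
5 → extends → [5]
10 → extends → [5, 10]
9 → replaces 10 → [5, 9]
8 → replaces 9 → [5, 8]
8 → extends → [5, 8, 8]
17 → extends → [5, 8, 8, 17]
14 → replaces 17 → [5, 8, 8, 14]
3 → replaces 5 → [3, 8, 8, 14]
11 → replaces 14 → [3, 8, 8, 11]
13 → extends → [3, 8, 8, 11, 13]
15 → extends → [3, 8, 8, 11, 13, 15]
18 → extends → [3, 8, 8, 11, 13, 15, 18]
Seven tails, so the longest non-decreasing subsequence has length 7 (e.g. 5, 8, 8, 11, 13, 15, 18).

7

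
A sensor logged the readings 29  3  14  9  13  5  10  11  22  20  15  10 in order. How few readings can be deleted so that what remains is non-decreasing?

7

Fewest deletions = n − (longest non-decreasing subsequence).
i:      1  2  3  4  5  6  7  8  9 10 11 12
a[i]:  29  3 14  9 13  5 10 11 22 20 15 10
dp:     1  1  2  2  3  2  3  4  5  5  5  4
max dp = 5, so deletions = 12 − 5 = 7.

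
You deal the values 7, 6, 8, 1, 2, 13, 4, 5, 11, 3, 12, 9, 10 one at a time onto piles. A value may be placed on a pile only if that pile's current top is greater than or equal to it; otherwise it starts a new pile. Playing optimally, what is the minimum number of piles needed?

6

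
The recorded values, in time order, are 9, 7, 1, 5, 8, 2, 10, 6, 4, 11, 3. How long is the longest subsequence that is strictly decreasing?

Negate each value so 'decreasing' becomes 'increasing', then run patience tails on the negated sequence:
-9 → extends → [-9]
-7 → extends → [-9, -7]
-1 → extends → [-9, -7, -1]
-5 → replaces -1 → [-9, -7, -5]
-8 → replaces -7 → [-9, -8, -5]
-2 → extends → [-9, -8, -5, -2]
-10 → replaces -9 → [-10, -8, -5, -2]
-6 → replaces -5 → [-10, -8, -6, -2]
-4 → replaces -2 → [-10, -8, -6, -4]
-11 → replaces -10 → [-11, -8, -6, -4]
-3 → extends → [-11, -8, -6, -4, -3]
Five tails, so the longest strictly decreasing subsequence of the original has length 5.

5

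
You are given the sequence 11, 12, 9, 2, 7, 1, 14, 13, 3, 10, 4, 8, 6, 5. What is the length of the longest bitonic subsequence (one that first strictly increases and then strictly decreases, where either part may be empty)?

inc[i] = longest strictly increasing subsequence ending at i; dec[i] = longest strictly decreasing subsequence starting at i:
i:      1  2  3  4  5  6  7  8  9 10 11 12 13 14
a[i]:  11 12  9  2  7  1 14 13  3 10  4  8  6  5
inc:    1  2  1  1  2  1  3  3  2  3  3  4  4  4
dec:    5  5  4  2  3  1  6  5  1  4  1  3  2  1
Best peak at i=7 (value 14): inc=3, dec=6, length 3+6−1 = 8.

8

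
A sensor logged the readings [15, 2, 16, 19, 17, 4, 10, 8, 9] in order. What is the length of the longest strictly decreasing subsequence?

4

Negate each value so 'decreasing' becomes 'increasing', then run patience tails on the negated sequence:
-15 → extends → [-15]
-2 → extends → [-15, -2]
-16 → replaces -15 → [-16, -2]
-19 → replaces -16 → [-19, -2]
-17 → replaces -2 → [-19, -17]
-4 → extends → [-19, -17, -4]
-10 → replaces -4 → [-19, -17, -10]
-8 → extends → [-19, -17, -10, -8]
-9 → replaces -8 → [-19, -17, -10, -9]
Four tails, so the longest strictly decreasing subsequence of the original has length 4.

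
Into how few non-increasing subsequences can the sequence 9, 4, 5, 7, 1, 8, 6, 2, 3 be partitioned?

4

Place each on the leftmost legal pile:
9 → new pile 1 (tops now [9])
4 → pile 1 (tops now [4])
5 → new pile 2 (tops now [4, 5])
7 → new pile 3 (tops now [4, 5, 7])
1 → pile 1 (tops now [1, 5, 7])
8 → new pile 4 (tops now [1, 5, 7, 8])
6 → pile 3 (tops now [1, 5, 6, 8])
2 → pile 2 (tops now [1, 2, 6, 8])
3 → pile 3 (tops now [1, 2, 3, 8])
Four piles.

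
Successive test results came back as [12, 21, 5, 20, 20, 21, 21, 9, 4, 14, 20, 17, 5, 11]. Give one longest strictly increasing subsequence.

5, 9, 14, 20

Patience tails give the LIS length; then backtrack through the dp parents:
12 → extends → [12]
21 → extends → [12, 21]
5 → replaces 12 → [5, 21]
20 → replaces 21 → [5, 20]
20 → already a tail → [5, 20]
21 → extends → [5, 20, 21]
21 → already a tail → [5, 20, 21]
9 → replaces 20 → [5, 9, 21]
4 → replaces 5 → [4, 9, 21]
14 → replaces 21 → [4, 9, 14]
20 → extends → [4, 9, 14, 20]
17 → replaces 20 → [4, 9, 14, 17]
5 → replaces 9 → [4, 5, 14, 17]
11 → replaces 14 → [4, 5, 11, 17]
Length 4; one witness is 5, 9, 14, 20.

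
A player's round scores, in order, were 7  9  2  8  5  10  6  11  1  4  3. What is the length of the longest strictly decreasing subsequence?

Negate each value so 'decreasing' becomes 'increasing', then run patience tails on the negated sequence:
-7 → extends → [-7]
-9 → replaces -7 → [-9]
-2 → extends → [-9, -2]
-8 → replaces -2 → [-9, -8]
-5 → extends → [-9, -8, -5]
-10 → replaces -9 → [-10, -8, -5]
-6 → replaces -5 → [-10, -8, -6]
-11 → replaces -10 → [-11, -8, -6]
-1 → extends → [-11, -8, -6, -1]
-4 → replaces -1 → [-11, -8, -6, -4]
-3 → extends → [-11, -8, -6, -4, -3]
Five tails, so the longest strictly decreasing subsequence of the original has length 5.

5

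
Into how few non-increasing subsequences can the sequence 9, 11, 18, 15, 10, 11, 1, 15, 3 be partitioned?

The minimum number of non-increasing subsequences covering a sequence equals the length of its longest strictly increasing subsequence.
LIS length is 4 (e.g. 9, 10, 11, 15), so 4 piles are needed.

4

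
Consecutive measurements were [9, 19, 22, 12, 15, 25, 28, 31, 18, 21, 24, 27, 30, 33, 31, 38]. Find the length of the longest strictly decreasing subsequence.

2

Negate each value so 'decreasing' becomes 'increasing', then run patience tails on the negated sequence:
-9 → extends → [-9]
-19 → replaces -9 → [-19]
-22 → replaces -19 → [-22]
-12 → extends → [-22, -12]
-15 → replaces -12 → [-22, -15]
-25 → replaces -22 → [-25, -15]
-28 → replaces -25 → [-28, -15]
-31 → replaces -28 → [-31, -15]
-18 → replaces -15 → [-31, -18]
-21 → replaces -18 → [-31, -21]
-24 → replaces -21 → [-31, -24]
-27 → replaces -24 → [-31, -27]
-30 → replaces -27 → [-31, -30]
-33 → replaces -31 → [-33, -30]
-31 → replaces -30 → [-33, -31]
-38 → replaces -33 → [-38, -31]
Two tails, so the longest strictly decreasing subsequence of the original has length 2.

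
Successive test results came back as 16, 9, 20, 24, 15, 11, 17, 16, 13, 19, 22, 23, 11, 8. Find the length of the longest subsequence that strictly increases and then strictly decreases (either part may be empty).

inc[i] = longest strictly increasing subsequence ending at i; dec[i] = longest strictly decreasing subsequence starting at i:
i:      1  2  3  4  5  6  7  8  9 10 11 12 13 14
a[i]:  16  9 20 24 15 11 17 16 13 19 22 23 11  8
inc:    1  1  2  3  2  2  3  3  3  4  5  6  2  1
dec:    5  2  6  6  4  2  5  4  3  3  3  3  2  1
Best peak at i=4 (value 24): inc=3, dec=6, length 3+6−1 = 8.

8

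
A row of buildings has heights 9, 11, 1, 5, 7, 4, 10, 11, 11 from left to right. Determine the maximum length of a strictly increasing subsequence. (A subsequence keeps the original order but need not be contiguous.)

Let dp[i] be the length of the longest such subsequence ending at index i:
i:      1  2  3  4  5  6  7  8  9
a[i]:   9 11  1  5  7  4 10 11 11
dp:     1  2  1  2  3  2  4  5  5
Maximum dp value is 5.

5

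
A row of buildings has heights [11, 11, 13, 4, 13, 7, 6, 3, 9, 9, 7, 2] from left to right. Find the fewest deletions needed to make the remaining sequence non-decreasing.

8

Fewest deletions = n − (longest non-decreasing subsequence).
i:      1  2  3  4  5  6  7  8  9 10 11 12
a[i]:  11 11 13  4 13  7  6  3  9  9  7  2
dp:     1  2  3  1  4  2  2  1  3  4  3  1
max dp = 4, so deletions = 12 − 4 = 8.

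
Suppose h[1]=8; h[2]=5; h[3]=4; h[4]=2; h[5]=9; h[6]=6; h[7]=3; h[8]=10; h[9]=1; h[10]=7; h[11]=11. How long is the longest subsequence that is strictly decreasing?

Negate each value so 'decreasing' becomes 'increasing', then run patience tails on the negated sequence:
-8 → extends → [-8]
-5 → extends → [-8, -5]
-4 → extends → [-8, -5, -4]
-2 → extends → [-8, -5, -4, -2]
-9 → replaces -8 → [-9, -5, -4, -2]
-6 → replaces -5 → [-9, -6, -4, -2]
-3 → replaces -2 → [-9, -6, -4, -3]
-10 → replaces -9 → [-10, -6, -4, -3]
-1 → extends → [-10, -6, -4, -3, -1]
-7 → replaces -6 → [-10, -7, -4, -3, -1]
-11 → replaces -10 → [-11, -7, -4, -3, -1]
Five tails, so the longest strictly decreasing subsequence of the original has length 5.

5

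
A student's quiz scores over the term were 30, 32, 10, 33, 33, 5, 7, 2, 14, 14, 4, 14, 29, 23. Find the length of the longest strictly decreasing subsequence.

4

Negate each value so 'decreasing' becomes 'increasing', then run patience tails on the negated sequence:
-30 → extends → [-30]
-32 → replaces -30 → [-32]
-10 → extends → [-32, -10]
-33 → replaces -32 → [-33, -10]
-33 → already a tail → [-33, -10]
-5 → extends → [-33, -10, -5]
-7 → replaces -5 → [-33, -10, -7]
-2 → extends → [-33, -10, -7, -2]
-14 → replaces -10 → [-33, -14, -7, -2]
-14 → already a tail → [-33, -14, -7, -2]
-4 → replaces -2 → [-33, -14, -7, -4]
-14 → already a tail → [-33, -14, -7, -4]
-29 → replaces -14 → [-33, -29, -7, -4]
-23 → replaces -7 → [-33, -29, -23, -4]
Four tails, so the longest strictly decreasing subsequence of the original has length 4.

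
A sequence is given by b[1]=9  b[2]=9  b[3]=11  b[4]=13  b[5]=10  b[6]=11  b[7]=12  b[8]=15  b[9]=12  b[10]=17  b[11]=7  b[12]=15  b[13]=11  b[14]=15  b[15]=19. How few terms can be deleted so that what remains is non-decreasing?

Fewest deletions = n − (longest non-decreasing subsequence).
Patience tails:
9 → extends → [9]
9 → extends → [9, 9]
11 → extends → [9, 9, 11]
13 → extends → [9, 9, 11, 13]
10 → replaces 11 → [9, 9, 10, 13]
11 → replaces 13 → [9, 9, 10, 11]
12 → extends → [9, 9, 10, 11, 12]
15 → extends → [9, 9, 10, 11, 12, 15]
12 → replaces 15 → [9, 9, 10, 11, 12, 12]
17 → extends → [9, 9, 10, 11, 12, 12, 17]
7 → replaces 9 → [7, 9, 10, 11, 12, 12, 17]
15 → replaces 17 → [7, 9, 10, 11, 12, 12, 15]
11 → replaces 12 → [7, 9, 10, 11, 11, 12, 15]
15 → extends → [7, 9, 10, 11, 11, 12, 15, 15]
19 → extends → [7, 9, 10, 11, 11, 12, 15, 15, 19]
Longest non-decreasing subsequence has length 9, so deletions = 15 − 9 = 6.

6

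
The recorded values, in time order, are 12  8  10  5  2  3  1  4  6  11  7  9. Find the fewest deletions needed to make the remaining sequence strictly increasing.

Fewest deletions = n − (longest strictly increasing subsequence).
Patience tails:
12 → extends → [12]
8 → replaces 12 → [8]
10 → extends → [8, 10]
5 → replaces 8 → [5, 10]
2 → replaces 5 → [2, 10]
3 → replaces 10 → [2, 3]
1 → replaces 2 → [1, 3]
4 → extends → [1, 3, 4]
6 → extends → [1, 3, 4, 6]
11 → extends → [1, 3, 4, 6, 11]
7 → replaces 11 → [1, 3, 4, 6, 7]
9 → extends → [1, 3, 4, 6, 7, 9]
Longest strictly increasing subsequence has length 6, so deletions = 12 − 6 = 6.

6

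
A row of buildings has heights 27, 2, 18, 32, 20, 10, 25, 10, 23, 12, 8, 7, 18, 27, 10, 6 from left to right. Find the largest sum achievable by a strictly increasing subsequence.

92

Let S[i] be the best sum of a strictly increasing subsequence ending at i:
i:      1  2  3  4  5  6  7  8  9 10 11 12 13 14 15 16
a[i]:  27  2 18 32 20 10 25 10 23 12  8  7 18 27 10  6
S:     27  2 20 59 40 12 65 12 63 24 10  9 42 92 20  8
Maximum is 92 (e.g. 2 + 18 + 20 + 25 + 27).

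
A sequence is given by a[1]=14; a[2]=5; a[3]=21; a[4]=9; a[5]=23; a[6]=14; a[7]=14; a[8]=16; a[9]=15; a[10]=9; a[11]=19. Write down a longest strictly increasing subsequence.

5, 9, 14, 16, 19

Patience tails give the LIS length; then backtrack through the dp parents:
14 → extends → [14]
5 → replaces 14 → [5]
21 → extends → [5, 21]
9 → replaces 21 → [5, 9]
23 → extends → [5, 9, 23]
14 → replaces 23 → [5, 9, 14]
14 → already a tail → [5, 9, 14]
16 → extends → [5, 9, 14, 16]
15 → replaces 16 → [5, 9, 14, 15]
9 → already a tail → [5, 9, 14, 15]
19 → extends → [5, 9, 14, 15, 19]
Length 5; one witness is 5, 9, 14, 16, 19.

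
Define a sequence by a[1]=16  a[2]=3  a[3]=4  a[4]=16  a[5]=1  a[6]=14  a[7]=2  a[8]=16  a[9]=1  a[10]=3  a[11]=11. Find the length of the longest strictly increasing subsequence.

4

Track the smallest tail for each achievable length (strict):
16 → extends → [16]
3 → replaces 16 → [3]
4 → extends → [3, 4]
16 → extends → [3, 4, 16]
1 → replaces 3 → [1, 4, 16]
14 → replaces 16 → [1, 4, 14]
2 → replaces 4 → [1, 2, 14]
16 → extends → [1, 2, 14, 16]
1 → already a tail → [1, 2, 14, 16]
3 → replaces 14 → [1, 2, 3, 16]
11 → replaces 16 → [1, 2, 3, 11]
Four tails, so the longest strictly increasing subsequence has length 4 (e.g. 3, 4, 14, 16).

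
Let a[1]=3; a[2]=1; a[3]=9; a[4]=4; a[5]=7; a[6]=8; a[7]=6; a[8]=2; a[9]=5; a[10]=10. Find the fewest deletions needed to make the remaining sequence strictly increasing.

Fewest deletions = n − (longest strictly increasing subsequence).
Patience tails:
3 → extends → [3]
1 → replaces 3 → [1]
9 → extends → [1, 9]
4 → replaces 9 → [1, 4]
7 → extends → [1, 4, 7]
8 → extends → [1, 4, 7, 8]
6 → replaces 7 → [1, 4, 6, 8]
2 → replaces 4 → [1, 2, 6, 8]
5 → replaces 6 → [1, 2, 5, 8]
10 → extends → [1, 2, 5, 8, 10]
Longest strictly increasing subsequence has length 5, so deletions = 10 − 5 = 5.

5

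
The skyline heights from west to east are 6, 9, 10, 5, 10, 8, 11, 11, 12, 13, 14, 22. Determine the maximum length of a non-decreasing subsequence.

10

Track the smallest tail for each achievable length (allowing ties):
6 → extends → [6]
9 → extends → [6, 9]
10 → extends → [6, 9, 10]
5 → replaces 6 → [5, 9, 10]
10 → extends → [5, 9, 10, 10]
8 → replaces 9 → [5, 8, 10, 10]
11 → extends → [5, 8, 10, 10, 11]
11 → extends → [5, 8, 10, 10, 11, 11]
12 → extends → [5, 8, 10, 10, 11, 11, 12]
13 → extends → [5, 8, 10, 10, 11, 11, 12, 13]
14 → extends → [5, 8, 10, 10, 11, 11, 12, 13, 14]
22 → extends → [5, 8, 10, 10, 11, 11, 12, 13, 14, 22]
Ten tails, so the longest non-decreasing subsequence has length 10 (e.g. 6, 9, 10, 10, 11, 11, 12, 13, 14, 22).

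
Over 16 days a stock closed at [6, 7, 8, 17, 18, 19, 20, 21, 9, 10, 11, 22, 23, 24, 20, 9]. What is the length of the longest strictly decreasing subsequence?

3

Negate each value so 'decreasing' becomes 'increasing', then run patience tails on the negated sequence:
-6 → extends → [-6]
-7 → replaces -6 → [-7]
-8 → replaces -7 → [-8]
-17 → replaces -8 → [-17]
-18 → replaces -17 → [-18]
-19 → replaces -18 → [-19]
-20 → replaces -19 → [-20]
-21 → replaces -20 → [-21]
-9 → extends → [-21, -9]
-10 → replaces -9 → [-21, -10]
-11 → replaces -10 → [-21, -11]
-22 → replaces -21 → [-22, -11]
-23 → replaces -22 → [-23, -11]
-24 → replaces -23 → [-24, -11]
-20 → replaces -11 → [-24, -20]
-9 → extends → [-24, -20, -9]
Three tails, so the longest strictly decreasing subsequence of the original has length 3.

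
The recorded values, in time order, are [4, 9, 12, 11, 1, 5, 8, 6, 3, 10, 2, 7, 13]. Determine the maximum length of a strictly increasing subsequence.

5

Track the smallest tail for each achievable length (strict):
4 → extends → [4]
9 → extends → [4, 9]
12 → extends → [4, 9, 12]
11 → replaces 12 → [4, 9, 11]
1 → replaces 4 → [1, 9, 11]
5 → replaces 9 → [1, 5, 11]
8 → replaces 11 → [1, 5, 8]
6 → replaces 8 → [1, 5, 6]
3 → replaces 5 → [1, 3, 6]
10 → extends → [1, 3, 6, 10]
2 → replaces 3 → [1, 2, 6, 10]
7 → replaces 10 → [1, 2, 6, 7]
13 → extends → [1, 2, 6, 7, 13]
Five tails, so the longest strictly increasing subsequence has length 5 (e.g. 4, 5, 8, 10, 13).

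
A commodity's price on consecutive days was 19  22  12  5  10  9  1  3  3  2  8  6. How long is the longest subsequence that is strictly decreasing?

Negate each value so 'decreasing' becomes 'increasing', then run patience tails on the negated sequence:
-19 → extends → [-19]
-22 → replaces -19 → [-22]
-12 → extends → [-22, -12]
-5 → extends → [-22, -12, -5]
-10 → replaces -5 → [-22, -12, -10]
-9 → extends → [-22, -12, -10, -9]
-1 → extends → [-22, -12, -10, -9, -1]
-3 → replaces -1 → [-22, -12, -10, -9, -3]
-3 → already a tail → [-22, -12, -10, -9, -3]
-2 → extends → [-22, -12, -10, -9, -3, -2]
-8 → replaces -3 → [-22, -12, -10, -9, -8, -2]
-6 → replaces -2 → [-22, -12, -10, -9, -8, -6]
Six tails, so the longest strictly decreasing subsequence of the original has length 6.

6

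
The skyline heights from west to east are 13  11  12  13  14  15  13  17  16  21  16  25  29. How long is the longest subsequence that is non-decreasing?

Track the smallest tail for each achievable length (allowing ties):
13 → extends → [13]
11 → replaces 13 → [11]
12 → extends → [11, 12]
13 → extends → [11, 12, 13]
14 → extends → [11, 12, 13, 14]
15 → extends → [11, 12, 13, 14, 15]
13 → replaces 14 → [11, 12, 13, 13, 15]
17 → extends → [11, 12, 13, 13, 15, 17]
16 → replaces 17 → [11, 12, 13, 13, 15, 16]
21 → extends → [11, 12, 13, 13, 15, 16, 21]
16 → replaces 21 → [11, 12, 13, 13, 15, 16, 16]
25 → extends → [11, 12, 13, 13, 15, 16, 16, 25]
29 → extends → [11, 12, 13, 13, 15, 16, 16, 25, 29]
Nine tails, so the longest non-decreasing subsequence has length 9 (e.g. 11, 12, 13, 14, 15, 17, 21, 25, 29).

9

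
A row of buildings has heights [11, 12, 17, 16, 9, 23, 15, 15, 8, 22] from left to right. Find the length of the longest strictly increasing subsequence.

Track the smallest tail for each achievable length (strict):
11 → extends → [11]
12 → extends → [11, 12]
17 → extends → [11, 12, 17]
16 → replaces 17 → [11, 12, 16]
9 → replaces 11 → [9, 12, 16]
23 → extends → [9, 12, 16, 23]
15 → replaces 16 → [9, 12, 15, 23]
15 → already a tail → [9, 12, 15, 23]
8 → replaces 9 → [8, 12, 15, 23]
22 → replaces 23 → [8, 12, 15, 22]
Four tails, so the longest strictly increasing subsequence has length 4 (e.g. 11, 12, 17, 23).

4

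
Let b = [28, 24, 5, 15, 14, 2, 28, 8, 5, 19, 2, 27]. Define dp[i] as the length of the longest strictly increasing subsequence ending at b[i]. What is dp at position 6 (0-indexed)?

3

dp[i] = 1 + max{dp[j] : j<i, b[j]<b[i]} (or 1 if no such j):
i:      0  1  2  3  4  5  6  7  8  9 10 11
b[i]:  28 24  5 15 14  2 28  8  5 19  2 27
dp:     1  1  1  2  2  1  3  2  2  3  1  4
At index 6 the value is 3.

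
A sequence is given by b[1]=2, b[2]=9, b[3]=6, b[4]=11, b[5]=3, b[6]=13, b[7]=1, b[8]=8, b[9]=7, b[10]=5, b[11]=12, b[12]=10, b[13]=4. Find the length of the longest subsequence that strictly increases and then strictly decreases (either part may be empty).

inc[i] = longest strictly increasing subsequence ending at i; dec[i] = longest strictly decreasing subsequence starting at i:
i:      1  2  3  4  5  6  7  8  9 10 11 12 13
b[i]:   2  9  6 11  3 13  1  8  7  5 12 10  4
inc:    1  2  2  3  2  4  1  3  3  3  4  4  3
dec:    2  5  3  5  2  5  1  4  3  2  3  2  1
Best peak at i=6 (value 13): inc=4, dec=5, length 4+5−1 = 8.

8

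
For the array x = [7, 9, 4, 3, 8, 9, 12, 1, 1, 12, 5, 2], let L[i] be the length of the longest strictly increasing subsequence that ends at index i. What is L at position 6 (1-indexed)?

dp[i] = 1 + max{dp[j] : j<i, x[j]<x[i]} (or 1 if no such j):
i:      1  2  3  4  5  6  7  8  9 10 11 12
x[i]:   7  9  4  3  8  9 12  1  1 12  5  2
dp:     1  2  1  1  2  3  4  1  1  4  2  2
At index 6 the value is 3.

3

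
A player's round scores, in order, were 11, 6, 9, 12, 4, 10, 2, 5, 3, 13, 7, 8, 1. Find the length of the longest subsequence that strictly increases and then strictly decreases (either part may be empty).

inc[i] = longest strictly increasing subsequence ending at i; dec[i] = longest strictly decreasing subsequence starting at i:
i:      1  2  3  4  5  6  7  8  9 10 11 12 13
a[i]:  11  6  9 12  4 10  2  5  3 13  7  8  1
inc:    1  1  2  3  1  3  1  2  2  4  3  4  1
dec:    5  4  4  5  3  4  2  3  2  3  2  2  1
Best peak at i=4 (value 12): inc=3, dec=5, length 3+5−1 = 7.

7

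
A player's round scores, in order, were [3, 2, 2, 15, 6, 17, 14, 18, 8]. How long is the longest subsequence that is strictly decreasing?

3

Negate each value so 'decreasing' becomes 'increasing', then run patience tails on the negated sequence:
-3 → extends → [-3]
-2 → extends → [-3, -2]
-2 → already a tail → [-3, -2]
-15 → replaces -3 → [-15, -2]
-6 → replaces -2 → [-15, -6]
-17 → replaces -15 → [-17, -6]
-14 → replaces -6 → [-17, -14]
-18 → replaces -17 → [-18, -14]
-8 → extends → [-18, -14, -8]
Three tails, so the longest strictly decreasing subsequence of the original has length 3.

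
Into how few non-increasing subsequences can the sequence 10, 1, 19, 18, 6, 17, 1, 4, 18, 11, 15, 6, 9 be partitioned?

4

Place each on the leftmost legal pile:
10 → new pile 1 (tops now [10])
1 → pile 1 (tops now [1])
19 → new pile 2 (tops now [1, 19])
18 → pile 2 (tops now [1, 18])
6 → pile 2 (tops now [1, 6])
17 → new pile 3 (tops now [1, 6, 17])
1 → pile 1 (tops now [1, 6, 17])
4 → pile 2 (tops now [1, 4, 17])
18 → new pile 4 (tops now [1, 4, 17, 18])
11 → pile 3 (tops now [1, 4, 11, 18])
15 → pile 4 (tops now [1, 4, 11, 15])
6 → pile 3 (tops now [1, 4, 6, 15])
9 → pile 4 (tops now [1, 4, 6, 9])
Four piles.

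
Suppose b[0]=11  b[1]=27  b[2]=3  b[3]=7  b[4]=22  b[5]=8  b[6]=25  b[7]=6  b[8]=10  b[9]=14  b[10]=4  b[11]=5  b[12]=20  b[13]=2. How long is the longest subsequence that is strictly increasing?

6

Track the smallest tail for each achievable length (strict):
11 → extends → [11]
27 → extends → [11, 27]
3 → replaces 11 → [3, 27]
7 → replaces 27 → [3, 7]
22 → extends → [3, 7, 22]
8 → replaces 22 → [3, 7, 8]
25 → extends → [3, 7, 8, 25]
6 → replaces 7 → [3, 6, 8, 25]
10 → replaces 25 → [3, 6, 8, 10]
14 → extends → [3, 6, 8, 10, 14]
4 → replaces 6 → [3, 4, 8, 10, 14]
5 → replaces 8 → [3, 4, 5, 10, 14]
20 → extends → [3, 4, 5, 10, 14, 20]
2 → replaces 3 → [2, 4, 5, 10, 14, 20]
Six tails, so the longest strictly increasing subsequence has length 6 (e.g. 3, 7, 8, 10, 14, 20).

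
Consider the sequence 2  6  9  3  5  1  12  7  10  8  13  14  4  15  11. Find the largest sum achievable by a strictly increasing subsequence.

71

Let S[i] be the best sum of a strictly increasing subsequence ending at i:
i:      1  2  3  4  5  6  7  8  9 10 11 12 13 14 15
a[i]:   2  6  9  3  5  1 12  7 10  8 13 14  4 15 11
S:      2  8 17  5 10  1 29 17 27 25 42 56  9 71 38
Maximum is 71 (e.g. 2 + 6 + 9 + 12 + 13 + 14 + 15).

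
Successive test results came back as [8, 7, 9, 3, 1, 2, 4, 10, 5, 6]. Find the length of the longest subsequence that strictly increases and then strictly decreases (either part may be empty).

inc[i] = longest strictly increasing subsequence ending at i; dec[i] = longest strictly decreasing subsequence starting at i:
i:      1  2  3  4  5  6  7  8  9 10
a[i]:   8  7  9  3  1  2  4 10  5  6
inc:    1  1  2  1  1  2  3  4  4  5
dec:    4  3  3  2  1  1  1  2  1  1
Best peak at i=8 (value 10): inc=4, dec=2, length 4+2−1 = 5.

5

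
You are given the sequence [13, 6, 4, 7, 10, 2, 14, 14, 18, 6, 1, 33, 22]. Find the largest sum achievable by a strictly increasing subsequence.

88

Let S[i] be the best sum of a strictly increasing subsequence ending at i:
i:      1  2  3  4  5  6  7  8  9 10 11 12 13
a[i]:  13  6  4  7 10  2 14 14 18  6  1 33 22
S:     13  6  4 13 23  2 37 37 55 10  1 88 77
Maximum is 88 (e.g. 6 + 7 + 10 + 14 + 18 + 33).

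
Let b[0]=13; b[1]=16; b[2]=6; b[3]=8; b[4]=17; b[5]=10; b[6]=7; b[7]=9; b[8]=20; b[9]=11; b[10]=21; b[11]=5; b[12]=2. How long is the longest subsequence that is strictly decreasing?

5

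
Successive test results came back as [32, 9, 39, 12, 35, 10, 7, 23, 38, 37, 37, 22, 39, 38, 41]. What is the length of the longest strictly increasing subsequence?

Let dp[i] be the length of the longest such subsequence ending at index i:
i:      1  2  3  4  5  6  7  8  9 10 11 12 13 14 15
a[i]:  32  9 39 12 35 10  7 23 38 37 37 22 39 38 41
dp:     1  1  2  2  3  2  1  3  4  4  4  3  5  5  6
Maximum dp value is 6.

6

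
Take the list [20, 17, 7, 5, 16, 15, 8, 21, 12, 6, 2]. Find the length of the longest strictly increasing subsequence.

Track the smallest tail for each achievable length (strict):
20 → extends → [20]
17 → replaces 20 → [17]
7 → replaces 17 → [7]
5 → replaces 7 → [5]
16 → extends → [5, 16]
15 → replaces 16 → [5, 15]
8 → replaces 15 → [5, 8]
21 → extends → [5, 8, 21]
12 → replaces 21 → [5, 8, 12]
6 → replaces 8 → [5, 6, 12]
2 → replaces 5 → [2, 6, 12]
Three tails, so the longest strictly increasing subsequence has length 3 (e.g. 7, 16, 21).

3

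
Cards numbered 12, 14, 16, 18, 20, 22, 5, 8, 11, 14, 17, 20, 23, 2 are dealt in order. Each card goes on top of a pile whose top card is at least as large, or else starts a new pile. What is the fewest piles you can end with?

7

The minimum number of non-increasing subsequences covering a sequence equals the length of its longest strictly increasing subsequence.
LIS length is 7 (e.g. 12, 14, 16, 18, 20, 22, 23), so 7 piles are needed.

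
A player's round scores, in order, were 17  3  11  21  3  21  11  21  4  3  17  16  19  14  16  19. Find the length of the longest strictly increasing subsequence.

5

Let dp[i] be the length of the longest such subsequence ending at index i:
i:      1  2  3  4  5  6  7  8  9 10 11 12 13 14 15 16
a[i]:  17  3 11 21  3 21 11 21  4  3 17 16 19 14 16 19
dp:     1  1  2  3  1  3  2  3  2  1  3  3  4  3  4  5
Maximum dp value is 5.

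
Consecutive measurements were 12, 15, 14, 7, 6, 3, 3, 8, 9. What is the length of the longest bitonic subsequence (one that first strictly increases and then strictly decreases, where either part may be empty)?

inc[i] = longest strictly increasing subsequence ending at i; dec[i] = longest strictly decreasing subsequence starting at i:
i:      1  2  3  4  5  6  7  8  9
a[i]:  12 15 14  7  6  3  3  8  9
inc:    1  2  2  1  1  1  1  2  3
dec:    4  5  4  3  2  1  1  1  1
Best peak at i=2 (value 15): inc=2, dec=5, length 2+5−1 = 6.

6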